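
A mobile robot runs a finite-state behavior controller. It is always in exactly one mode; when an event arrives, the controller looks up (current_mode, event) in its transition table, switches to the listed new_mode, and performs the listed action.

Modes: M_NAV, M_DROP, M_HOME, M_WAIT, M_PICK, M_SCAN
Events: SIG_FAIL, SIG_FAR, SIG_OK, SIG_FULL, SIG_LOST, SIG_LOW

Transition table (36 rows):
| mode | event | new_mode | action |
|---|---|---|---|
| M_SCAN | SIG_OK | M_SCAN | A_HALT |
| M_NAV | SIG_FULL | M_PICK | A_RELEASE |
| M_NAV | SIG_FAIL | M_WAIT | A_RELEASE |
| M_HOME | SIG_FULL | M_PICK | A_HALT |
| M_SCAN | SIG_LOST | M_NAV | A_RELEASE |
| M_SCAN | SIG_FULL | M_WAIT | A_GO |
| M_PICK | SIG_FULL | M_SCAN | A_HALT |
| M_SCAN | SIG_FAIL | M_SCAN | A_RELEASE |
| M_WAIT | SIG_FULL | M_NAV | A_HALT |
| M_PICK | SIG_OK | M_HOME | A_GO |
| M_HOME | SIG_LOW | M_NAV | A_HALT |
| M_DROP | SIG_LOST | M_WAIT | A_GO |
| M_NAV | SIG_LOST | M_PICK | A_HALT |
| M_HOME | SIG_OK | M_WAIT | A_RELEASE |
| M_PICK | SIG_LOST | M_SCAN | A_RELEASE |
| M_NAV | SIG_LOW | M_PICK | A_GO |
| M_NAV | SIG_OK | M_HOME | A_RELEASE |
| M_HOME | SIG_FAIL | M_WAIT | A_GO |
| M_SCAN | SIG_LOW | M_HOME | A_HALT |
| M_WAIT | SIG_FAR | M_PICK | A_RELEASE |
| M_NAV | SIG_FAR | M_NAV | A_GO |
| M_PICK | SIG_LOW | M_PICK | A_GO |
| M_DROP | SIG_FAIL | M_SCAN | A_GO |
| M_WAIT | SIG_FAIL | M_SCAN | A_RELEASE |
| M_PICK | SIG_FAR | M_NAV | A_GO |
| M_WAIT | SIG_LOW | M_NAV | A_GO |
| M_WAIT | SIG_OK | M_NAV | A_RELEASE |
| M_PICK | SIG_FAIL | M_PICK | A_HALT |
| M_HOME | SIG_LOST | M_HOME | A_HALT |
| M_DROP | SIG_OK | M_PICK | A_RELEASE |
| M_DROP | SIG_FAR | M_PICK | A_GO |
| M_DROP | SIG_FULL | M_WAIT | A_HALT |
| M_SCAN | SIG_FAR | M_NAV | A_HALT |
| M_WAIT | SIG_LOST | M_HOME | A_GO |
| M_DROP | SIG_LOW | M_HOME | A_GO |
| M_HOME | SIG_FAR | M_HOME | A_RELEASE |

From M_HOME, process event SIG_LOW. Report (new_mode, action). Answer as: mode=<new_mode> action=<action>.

current mode = M_HOME; filter table to that mode:
  (M_HOME, SIG_FULL) → (M_PICK, A_HALT)
  (M_HOME, SIG_LOW) → (M_NAV, A_HALT)  ← event matches
  (M_HOME, SIG_OK) → (M_WAIT, A_RELEASE)
  (M_HOME, SIG_FAIL) → (M_WAIT, A_GO)
  (M_HOME, SIG_LOST) → (M_HOME, A_HALT)
  (M_HOME, SIG_FAR) → (M_HOME, A_RELEASE)
event = SIG_LOW selects (M_NAV, A_HALT)

mode=M_NAV action=A_HALT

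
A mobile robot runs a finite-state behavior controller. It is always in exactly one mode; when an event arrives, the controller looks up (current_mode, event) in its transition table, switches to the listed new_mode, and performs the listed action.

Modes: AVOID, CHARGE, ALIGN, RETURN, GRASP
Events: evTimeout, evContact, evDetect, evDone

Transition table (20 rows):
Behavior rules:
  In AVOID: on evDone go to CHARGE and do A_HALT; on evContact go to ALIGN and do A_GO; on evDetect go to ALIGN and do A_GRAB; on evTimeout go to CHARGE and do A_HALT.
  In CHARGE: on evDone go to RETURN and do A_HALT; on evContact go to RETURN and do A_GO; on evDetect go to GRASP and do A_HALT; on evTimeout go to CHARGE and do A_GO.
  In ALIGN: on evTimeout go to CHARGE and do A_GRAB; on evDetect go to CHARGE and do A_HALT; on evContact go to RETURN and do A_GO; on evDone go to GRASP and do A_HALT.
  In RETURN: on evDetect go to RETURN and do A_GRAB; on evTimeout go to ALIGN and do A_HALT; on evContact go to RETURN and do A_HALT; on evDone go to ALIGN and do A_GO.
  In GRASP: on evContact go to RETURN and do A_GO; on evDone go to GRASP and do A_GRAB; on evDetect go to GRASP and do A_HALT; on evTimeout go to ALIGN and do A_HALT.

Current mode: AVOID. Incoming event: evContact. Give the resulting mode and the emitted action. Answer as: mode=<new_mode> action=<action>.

current mode = AVOID; filter table to that mode:
  (AVOID, evDone) → (CHARGE, A_HALT)
  (AVOID, evContact) → (ALIGN, A_GO)  ← event matches
  (AVOID, evDetect) → (ALIGN, A_GRAB)
  (AVOID, evTimeout) → (CHARGE, A_HALT)
event = evContact selects (ALIGN, A_GO)

mode=ALIGN action=A_GO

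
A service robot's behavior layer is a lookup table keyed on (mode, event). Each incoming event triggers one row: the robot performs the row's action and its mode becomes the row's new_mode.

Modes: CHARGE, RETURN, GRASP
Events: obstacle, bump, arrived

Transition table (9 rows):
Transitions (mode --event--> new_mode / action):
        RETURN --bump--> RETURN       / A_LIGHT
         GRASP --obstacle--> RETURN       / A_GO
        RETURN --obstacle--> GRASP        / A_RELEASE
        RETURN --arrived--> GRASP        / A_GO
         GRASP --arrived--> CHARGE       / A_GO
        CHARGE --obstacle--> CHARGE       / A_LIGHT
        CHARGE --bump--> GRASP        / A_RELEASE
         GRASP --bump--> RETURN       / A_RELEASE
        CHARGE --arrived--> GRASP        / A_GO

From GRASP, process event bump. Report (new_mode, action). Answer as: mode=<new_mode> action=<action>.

mode=RETURN action=A_RELEASE

current mode = GRASP; filter table to that mode:
  (GRASP, obstacle) → (RETURN, A_GO)
  (GRASP, arrived) → (CHARGE, A_GO)
  (GRASP, bump) → (RETURN, A_RELEASE)  ← event matches
event = bump selects (RETURN, A_RELEASE)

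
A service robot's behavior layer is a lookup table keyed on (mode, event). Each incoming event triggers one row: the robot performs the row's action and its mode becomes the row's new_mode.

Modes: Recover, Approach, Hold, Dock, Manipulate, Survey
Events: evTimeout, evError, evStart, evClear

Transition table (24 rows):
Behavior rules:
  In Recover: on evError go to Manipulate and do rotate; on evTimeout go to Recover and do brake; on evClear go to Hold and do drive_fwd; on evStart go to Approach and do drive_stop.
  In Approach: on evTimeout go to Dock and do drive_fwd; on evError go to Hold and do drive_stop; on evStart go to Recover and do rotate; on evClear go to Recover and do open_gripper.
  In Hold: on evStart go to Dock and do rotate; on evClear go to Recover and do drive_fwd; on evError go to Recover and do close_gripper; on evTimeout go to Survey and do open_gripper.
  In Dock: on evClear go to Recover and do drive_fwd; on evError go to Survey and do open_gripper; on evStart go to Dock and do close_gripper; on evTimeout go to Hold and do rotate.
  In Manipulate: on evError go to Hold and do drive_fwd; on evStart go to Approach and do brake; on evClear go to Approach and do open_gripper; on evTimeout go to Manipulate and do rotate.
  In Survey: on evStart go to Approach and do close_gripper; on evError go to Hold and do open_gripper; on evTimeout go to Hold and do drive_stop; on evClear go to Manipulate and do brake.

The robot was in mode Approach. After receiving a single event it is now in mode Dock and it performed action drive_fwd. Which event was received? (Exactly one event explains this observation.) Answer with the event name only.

evTimeout

try evTimeout: (Approach, evTimeout) → (Dock, drive_fwd)  ← matches
try evError: (Approach, evError) → (Hold, drive_stop)
try evStart: (Approach, evStart) → (Recover, rotate)
try evClear: (Approach, evClear) → (Recover, open_gripper)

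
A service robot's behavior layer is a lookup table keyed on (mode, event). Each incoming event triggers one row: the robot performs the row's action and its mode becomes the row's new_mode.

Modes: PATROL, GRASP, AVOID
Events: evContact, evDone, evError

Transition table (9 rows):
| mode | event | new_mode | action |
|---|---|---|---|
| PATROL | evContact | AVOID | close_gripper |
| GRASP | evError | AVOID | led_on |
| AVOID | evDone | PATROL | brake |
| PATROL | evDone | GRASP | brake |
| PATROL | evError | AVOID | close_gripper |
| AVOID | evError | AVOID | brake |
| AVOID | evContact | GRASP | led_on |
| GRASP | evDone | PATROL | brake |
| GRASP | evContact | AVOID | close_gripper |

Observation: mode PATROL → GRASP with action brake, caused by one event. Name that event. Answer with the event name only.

try evContact: (PATROL, evContact) → (AVOID, close_gripper)
try evDone: (PATROL, evDone) → (GRASP, brake)  ← matches
try evError: (PATROL, evError) → (AVOID, close_gripper)

evDone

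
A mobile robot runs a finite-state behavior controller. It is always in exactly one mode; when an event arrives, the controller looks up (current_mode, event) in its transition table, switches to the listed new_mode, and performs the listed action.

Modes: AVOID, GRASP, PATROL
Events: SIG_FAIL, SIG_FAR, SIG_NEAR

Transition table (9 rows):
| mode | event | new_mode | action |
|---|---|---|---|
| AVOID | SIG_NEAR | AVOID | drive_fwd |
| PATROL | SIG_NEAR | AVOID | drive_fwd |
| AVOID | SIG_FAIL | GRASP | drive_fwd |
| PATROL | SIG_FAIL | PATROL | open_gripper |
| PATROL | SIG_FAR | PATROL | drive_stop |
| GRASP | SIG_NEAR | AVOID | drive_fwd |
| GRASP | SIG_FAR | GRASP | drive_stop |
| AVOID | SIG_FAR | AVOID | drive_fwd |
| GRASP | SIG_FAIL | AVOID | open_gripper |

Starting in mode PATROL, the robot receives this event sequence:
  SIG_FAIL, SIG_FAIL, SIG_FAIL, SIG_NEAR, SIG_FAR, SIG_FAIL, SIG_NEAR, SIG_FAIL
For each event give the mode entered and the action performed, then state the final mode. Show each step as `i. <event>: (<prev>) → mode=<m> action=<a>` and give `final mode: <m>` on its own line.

1. SIG_FAIL: (PATROL) → mode=PATROL action=open_gripper
2. SIG_FAIL: (PATROL) → mode=PATROL action=open_gripper
3. SIG_FAIL: (PATROL) → mode=PATROL action=open_gripper
4. SIG_NEAR: (PATROL) → mode=AVOID action=drive_fwd
5. SIG_FAR: (AVOID) → mode=AVOID action=drive_fwd
6. SIG_FAIL: (AVOID) → mode=GRASP action=drive_fwd
7. SIG_NEAR: (GRASP) → mode=AVOID action=drive_fwd
8. SIG_FAIL: (AVOID) → mode=GRASP action=drive_fwd

final mode: GRASP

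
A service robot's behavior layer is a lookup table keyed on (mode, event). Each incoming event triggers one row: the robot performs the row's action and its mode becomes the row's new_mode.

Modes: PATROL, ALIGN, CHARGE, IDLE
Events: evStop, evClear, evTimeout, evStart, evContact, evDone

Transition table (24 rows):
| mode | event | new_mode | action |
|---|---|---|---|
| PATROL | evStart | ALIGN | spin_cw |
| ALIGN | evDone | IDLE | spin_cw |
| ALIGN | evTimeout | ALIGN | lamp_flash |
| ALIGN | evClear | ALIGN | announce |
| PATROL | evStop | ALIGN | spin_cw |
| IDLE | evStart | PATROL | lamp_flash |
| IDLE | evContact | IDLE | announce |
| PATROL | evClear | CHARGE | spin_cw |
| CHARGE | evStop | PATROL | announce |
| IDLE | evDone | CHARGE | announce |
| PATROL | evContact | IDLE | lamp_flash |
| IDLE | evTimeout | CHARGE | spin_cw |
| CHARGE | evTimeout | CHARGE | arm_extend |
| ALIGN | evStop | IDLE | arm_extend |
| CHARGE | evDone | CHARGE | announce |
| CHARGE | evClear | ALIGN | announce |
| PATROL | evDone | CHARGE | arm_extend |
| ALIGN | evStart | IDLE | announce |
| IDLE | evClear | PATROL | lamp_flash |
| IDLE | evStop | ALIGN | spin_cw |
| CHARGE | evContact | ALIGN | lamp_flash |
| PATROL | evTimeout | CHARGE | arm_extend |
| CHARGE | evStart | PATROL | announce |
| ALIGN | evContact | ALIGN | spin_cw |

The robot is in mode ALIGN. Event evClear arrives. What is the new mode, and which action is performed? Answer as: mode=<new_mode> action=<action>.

mode=ALIGN action=announce

current mode = ALIGN; filter table to that mode:
  (ALIGN, evDone) → (IDLE, spin_cw)
  (ALIGN, evTimeout) → (ALIGN, lamp_flash)
  (ALIGN, evClear) → (ALIGN, announce)  ← event matches
  (ALIGN, evStop) → (IDLE, arm_extend)
  (ALIGN, evStart) → (IDLE, announce)
  (ALIGN, evContact) → (ALIGN, spin_cw)
event = evClear selects (ALIGN, announce)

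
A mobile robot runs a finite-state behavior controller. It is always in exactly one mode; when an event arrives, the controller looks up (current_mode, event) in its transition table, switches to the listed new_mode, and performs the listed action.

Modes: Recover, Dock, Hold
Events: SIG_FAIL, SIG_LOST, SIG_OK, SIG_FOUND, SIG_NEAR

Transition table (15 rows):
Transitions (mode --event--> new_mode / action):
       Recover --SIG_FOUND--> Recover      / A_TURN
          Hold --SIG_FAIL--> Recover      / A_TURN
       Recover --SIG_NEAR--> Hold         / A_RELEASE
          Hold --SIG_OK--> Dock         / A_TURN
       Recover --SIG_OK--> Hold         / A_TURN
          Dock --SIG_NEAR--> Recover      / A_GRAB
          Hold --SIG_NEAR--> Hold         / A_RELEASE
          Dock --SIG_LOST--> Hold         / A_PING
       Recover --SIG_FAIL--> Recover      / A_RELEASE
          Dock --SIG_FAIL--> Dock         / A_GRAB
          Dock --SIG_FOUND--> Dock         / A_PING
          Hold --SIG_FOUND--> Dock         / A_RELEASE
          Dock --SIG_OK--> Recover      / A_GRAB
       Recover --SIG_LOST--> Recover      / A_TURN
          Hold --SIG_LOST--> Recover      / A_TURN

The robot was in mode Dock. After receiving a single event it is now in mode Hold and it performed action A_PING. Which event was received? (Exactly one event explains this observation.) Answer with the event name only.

try SIG_FAIL: (Dock, SIG_FAIL) → (Dock, A_GRAB)
try SIG_LOST: (Dock, SIG_LOST) → (Hold, A_PING)  ← matches
try SIG_OK: (Dock, SIG_OK) → (Recover, A_GRAB)
try SIG_FOUND: (Dock, SIG_FOUND) → (Dock, A_PING)
try SIG_NEAR: (Dock, SIG_NEAR) → (Recover, A_GRAB)

SIG_LOST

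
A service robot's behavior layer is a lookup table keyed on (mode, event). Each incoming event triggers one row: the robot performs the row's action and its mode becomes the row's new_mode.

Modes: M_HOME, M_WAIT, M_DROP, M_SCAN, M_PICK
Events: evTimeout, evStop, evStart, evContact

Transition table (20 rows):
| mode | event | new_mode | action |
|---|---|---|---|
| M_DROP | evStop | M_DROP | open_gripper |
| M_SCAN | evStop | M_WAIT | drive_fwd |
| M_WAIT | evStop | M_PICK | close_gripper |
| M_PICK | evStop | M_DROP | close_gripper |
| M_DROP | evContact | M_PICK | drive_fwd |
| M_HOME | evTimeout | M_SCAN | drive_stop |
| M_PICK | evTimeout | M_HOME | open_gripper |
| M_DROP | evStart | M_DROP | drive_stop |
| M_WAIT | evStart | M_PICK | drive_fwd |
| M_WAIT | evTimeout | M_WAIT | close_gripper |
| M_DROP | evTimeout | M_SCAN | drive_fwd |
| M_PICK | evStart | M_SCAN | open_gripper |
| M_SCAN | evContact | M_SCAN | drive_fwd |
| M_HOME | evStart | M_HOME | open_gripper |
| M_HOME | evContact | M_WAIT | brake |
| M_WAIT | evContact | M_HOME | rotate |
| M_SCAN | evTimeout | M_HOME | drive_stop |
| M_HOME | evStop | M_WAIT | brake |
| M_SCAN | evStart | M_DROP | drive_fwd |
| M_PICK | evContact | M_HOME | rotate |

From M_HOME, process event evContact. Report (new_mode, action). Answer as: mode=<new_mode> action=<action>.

mode=M_WAIT action=brake

current mode = M_HOME; filter table to that mode:
  (M_HOME, evTimeout) → (M_SCAN, drive_stop)
  (M_HOME, evStart) → (M_HOME, open_gripper)
  (M_HOME, evContact) → (M_WAIT, brake)  ← event matches
  (M_HOME, evStop) → (M_WAIT, brake)
event = evContact selects (M_WAIT, brake)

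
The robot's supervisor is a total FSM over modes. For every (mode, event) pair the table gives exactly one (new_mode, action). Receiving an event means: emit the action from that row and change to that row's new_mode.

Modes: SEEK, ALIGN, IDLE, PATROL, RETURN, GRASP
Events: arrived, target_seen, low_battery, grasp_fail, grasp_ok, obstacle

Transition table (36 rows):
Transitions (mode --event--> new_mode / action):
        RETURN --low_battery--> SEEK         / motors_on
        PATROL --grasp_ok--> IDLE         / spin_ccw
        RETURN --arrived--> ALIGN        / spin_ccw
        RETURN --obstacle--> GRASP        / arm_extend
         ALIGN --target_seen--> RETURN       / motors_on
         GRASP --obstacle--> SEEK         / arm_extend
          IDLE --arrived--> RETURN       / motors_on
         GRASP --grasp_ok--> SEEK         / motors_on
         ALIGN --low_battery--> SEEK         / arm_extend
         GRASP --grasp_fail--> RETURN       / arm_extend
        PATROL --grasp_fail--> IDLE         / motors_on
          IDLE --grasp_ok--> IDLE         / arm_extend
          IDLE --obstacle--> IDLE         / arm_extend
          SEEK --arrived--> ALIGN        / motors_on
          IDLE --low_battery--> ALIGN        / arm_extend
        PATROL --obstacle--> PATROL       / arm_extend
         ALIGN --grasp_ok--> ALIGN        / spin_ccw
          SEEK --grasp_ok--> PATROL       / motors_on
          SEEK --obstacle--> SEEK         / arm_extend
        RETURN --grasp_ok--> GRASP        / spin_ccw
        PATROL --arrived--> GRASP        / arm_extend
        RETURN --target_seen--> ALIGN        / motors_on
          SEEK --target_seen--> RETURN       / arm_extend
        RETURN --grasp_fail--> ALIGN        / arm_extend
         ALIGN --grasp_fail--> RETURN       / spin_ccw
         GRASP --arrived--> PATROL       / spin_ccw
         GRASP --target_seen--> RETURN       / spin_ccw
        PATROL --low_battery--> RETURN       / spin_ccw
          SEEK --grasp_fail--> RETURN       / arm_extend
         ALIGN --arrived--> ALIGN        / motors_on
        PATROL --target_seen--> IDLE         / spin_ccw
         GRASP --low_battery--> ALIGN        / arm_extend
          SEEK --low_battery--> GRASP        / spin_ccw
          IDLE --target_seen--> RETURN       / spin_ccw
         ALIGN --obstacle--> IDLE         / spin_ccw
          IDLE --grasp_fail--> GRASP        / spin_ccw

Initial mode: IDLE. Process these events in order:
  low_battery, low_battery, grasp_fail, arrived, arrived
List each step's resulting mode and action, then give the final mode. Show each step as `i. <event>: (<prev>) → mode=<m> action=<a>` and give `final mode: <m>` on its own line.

1. low_battery: (IDLE) → mode=ALIGN action=arm_extend
2. low_battery: (ALIGN) → mode=SEEK action=arm_extend
3. grasp_fail: (SEEK) → mode=RETURN action=arm_extend
4. arrived: (RETURN) → mode=ALIGN action=spin_ccw
5. arrived: (ALIGN) → mode=ALIGN action=motors_on

final mode: ALIGN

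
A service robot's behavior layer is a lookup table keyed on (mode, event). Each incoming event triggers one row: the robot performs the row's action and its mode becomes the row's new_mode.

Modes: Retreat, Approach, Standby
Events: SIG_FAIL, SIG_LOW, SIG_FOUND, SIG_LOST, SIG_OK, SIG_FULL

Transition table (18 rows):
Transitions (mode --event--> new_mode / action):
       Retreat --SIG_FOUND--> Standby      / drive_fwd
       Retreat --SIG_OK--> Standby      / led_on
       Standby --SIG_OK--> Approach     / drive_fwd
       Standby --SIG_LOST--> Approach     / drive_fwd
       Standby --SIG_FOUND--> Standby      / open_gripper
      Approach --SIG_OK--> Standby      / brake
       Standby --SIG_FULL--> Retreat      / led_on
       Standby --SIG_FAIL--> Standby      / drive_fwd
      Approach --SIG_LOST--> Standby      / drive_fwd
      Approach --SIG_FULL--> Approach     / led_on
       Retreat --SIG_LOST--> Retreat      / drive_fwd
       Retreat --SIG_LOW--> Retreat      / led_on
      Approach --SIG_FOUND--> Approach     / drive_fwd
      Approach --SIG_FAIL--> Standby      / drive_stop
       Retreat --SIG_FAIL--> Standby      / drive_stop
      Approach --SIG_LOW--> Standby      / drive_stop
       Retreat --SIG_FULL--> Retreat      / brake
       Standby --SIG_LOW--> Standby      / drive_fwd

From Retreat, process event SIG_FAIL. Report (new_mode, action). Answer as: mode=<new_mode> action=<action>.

current mode = Retreat; filter table to that mode:
  (Retreat, SIG_FOUND) → (Standby, drive_fwd)
  (Retreat, SIG_OK) → (Standby, led_on)
  (Retreat, SIG_LOST) → (Retreat, drive_fwd)
  (Retreat, SIG_LOW) → (Retreat, led_on)
  (Retreat, SIG_FAIL) → (Standby, drive_stop)  ← event matches
  (Retreat, SIG_FULL) → (Retreat, brake)
event = SIG_FAIL selects (Standby, drive_stop)

mode=Standby action=drive_stop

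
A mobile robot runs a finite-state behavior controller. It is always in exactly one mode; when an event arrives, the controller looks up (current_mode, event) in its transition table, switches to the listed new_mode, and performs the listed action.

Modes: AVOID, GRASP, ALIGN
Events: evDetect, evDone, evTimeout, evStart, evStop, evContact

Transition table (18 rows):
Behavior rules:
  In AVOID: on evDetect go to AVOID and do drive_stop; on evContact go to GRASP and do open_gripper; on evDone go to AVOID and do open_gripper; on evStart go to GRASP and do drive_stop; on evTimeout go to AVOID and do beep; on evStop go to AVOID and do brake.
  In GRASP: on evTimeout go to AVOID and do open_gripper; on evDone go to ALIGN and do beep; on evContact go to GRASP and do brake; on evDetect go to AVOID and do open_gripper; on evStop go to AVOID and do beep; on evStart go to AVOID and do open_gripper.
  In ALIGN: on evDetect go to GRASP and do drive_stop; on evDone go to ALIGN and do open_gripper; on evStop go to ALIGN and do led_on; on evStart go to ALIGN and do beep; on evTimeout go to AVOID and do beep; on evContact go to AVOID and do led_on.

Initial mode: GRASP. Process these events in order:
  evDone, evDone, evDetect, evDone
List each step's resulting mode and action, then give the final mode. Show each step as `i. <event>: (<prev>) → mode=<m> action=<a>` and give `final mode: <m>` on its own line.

final mode: ALIGN

1. evDone: (GRASP) → mode=ALIGN action=beep
2. evDone: (ALIGN) → mode=ALIGN action=open_gripper
3. evDetect: (ALIGN) → mode=GRASP action=drive_stop
4. evDone: (GRASP) → mode=ALIGN action=beep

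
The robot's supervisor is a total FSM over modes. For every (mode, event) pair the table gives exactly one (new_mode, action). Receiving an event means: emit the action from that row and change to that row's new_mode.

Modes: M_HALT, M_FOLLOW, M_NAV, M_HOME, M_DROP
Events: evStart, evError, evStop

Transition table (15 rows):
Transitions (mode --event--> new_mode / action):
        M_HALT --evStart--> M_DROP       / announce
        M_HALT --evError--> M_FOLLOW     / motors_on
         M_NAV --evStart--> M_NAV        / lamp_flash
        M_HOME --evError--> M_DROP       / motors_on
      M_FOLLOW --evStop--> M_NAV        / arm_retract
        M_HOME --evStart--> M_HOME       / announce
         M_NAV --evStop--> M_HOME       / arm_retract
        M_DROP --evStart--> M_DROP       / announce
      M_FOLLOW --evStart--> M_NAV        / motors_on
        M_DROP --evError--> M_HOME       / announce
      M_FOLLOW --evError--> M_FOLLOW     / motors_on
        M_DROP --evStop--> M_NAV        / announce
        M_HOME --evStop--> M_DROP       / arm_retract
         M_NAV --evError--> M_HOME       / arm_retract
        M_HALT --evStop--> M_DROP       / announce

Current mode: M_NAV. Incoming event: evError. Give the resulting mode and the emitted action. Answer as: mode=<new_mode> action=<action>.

mode=M_HOME action=arm_retract

current mode = M_NAV; filter table to that mode:
  (M_NAV, evStart) → (M_NAV, lamp_flash)
  (M_NAV, evStop) → (M_HOME, arm_retract)
  (M_NAV, evError) → (M_HOME, arm_retract)  ← event matches
event = evError selects (M_HOME, arm_retract)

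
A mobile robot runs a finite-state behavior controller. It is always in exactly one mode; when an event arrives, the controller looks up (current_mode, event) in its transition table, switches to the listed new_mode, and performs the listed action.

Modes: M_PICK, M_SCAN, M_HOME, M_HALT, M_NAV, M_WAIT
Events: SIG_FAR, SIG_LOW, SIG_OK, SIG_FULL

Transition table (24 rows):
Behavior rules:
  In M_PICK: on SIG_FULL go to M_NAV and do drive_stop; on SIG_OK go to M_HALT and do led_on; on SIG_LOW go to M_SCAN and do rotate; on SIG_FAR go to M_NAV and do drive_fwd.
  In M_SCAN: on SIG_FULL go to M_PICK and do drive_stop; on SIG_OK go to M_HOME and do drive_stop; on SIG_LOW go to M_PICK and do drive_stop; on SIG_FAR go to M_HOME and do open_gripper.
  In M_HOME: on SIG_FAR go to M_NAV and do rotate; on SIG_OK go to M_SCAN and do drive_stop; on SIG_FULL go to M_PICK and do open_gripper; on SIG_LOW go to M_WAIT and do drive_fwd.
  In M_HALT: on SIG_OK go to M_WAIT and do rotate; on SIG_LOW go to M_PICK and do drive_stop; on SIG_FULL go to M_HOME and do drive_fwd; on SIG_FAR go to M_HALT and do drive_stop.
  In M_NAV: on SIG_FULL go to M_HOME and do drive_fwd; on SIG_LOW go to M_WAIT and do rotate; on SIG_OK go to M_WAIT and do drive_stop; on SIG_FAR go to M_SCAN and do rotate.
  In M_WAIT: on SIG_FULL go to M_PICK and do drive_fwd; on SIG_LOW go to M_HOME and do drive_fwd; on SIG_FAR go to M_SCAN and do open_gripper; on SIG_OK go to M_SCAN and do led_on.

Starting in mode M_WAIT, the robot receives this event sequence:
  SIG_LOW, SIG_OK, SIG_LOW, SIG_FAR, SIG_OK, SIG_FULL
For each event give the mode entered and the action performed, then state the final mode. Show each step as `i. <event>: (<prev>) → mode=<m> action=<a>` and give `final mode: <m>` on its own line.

final mode: M_PICK

1. SIG_LOW: (M_WAIT) → mode=M_HOME action=drive_fwd
2. SIG_OK: (M_HOME) → mode=M_SCAN action=drive_stop
3. SIG_LOW: (M_SCAN) → mode=M_PICK action=drive_stop
4. SIG_FAR: (M_PICK) → mode=M_NAV action=drive_fwd
5. SIG_OK: (M_NAV) → mode=M_WAIT action=drive_stop
6. SIG_FULL: (M_WAIT) → mode=M_PICK action=drive_fwd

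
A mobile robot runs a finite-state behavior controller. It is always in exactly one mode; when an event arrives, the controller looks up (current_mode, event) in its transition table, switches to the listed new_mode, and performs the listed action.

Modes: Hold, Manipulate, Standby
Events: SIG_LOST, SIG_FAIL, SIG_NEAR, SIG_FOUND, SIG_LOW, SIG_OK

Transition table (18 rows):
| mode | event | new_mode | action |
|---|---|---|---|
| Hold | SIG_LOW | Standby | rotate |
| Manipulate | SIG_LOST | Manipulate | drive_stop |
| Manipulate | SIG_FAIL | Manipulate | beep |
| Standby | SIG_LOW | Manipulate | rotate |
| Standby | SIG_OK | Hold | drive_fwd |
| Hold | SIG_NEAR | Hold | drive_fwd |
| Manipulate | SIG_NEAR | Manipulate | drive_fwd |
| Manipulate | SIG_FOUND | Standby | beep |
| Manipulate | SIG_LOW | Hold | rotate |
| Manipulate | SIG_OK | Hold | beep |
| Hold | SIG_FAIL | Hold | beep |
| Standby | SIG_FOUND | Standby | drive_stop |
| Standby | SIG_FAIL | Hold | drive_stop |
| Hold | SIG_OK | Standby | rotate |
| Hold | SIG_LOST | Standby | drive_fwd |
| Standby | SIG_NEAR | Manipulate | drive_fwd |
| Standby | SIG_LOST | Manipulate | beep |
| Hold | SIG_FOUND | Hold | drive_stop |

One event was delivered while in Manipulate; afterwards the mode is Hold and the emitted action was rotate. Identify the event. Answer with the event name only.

try SIG_LOST: (Manipulate, SIG_LOST) → (Manipulate, drive_stop)
try SIG_FAIL: (Manipulate, SIG_FAIL) → (Manipulate, beep)
try SIG_NEAR: (Manipulate, SIG_NEAR) → (Manipulate, drive_fwd)
try SIG_FOUND: (Manipulate, SIG_FOUND) → (Standby, beep)
try SIG_LOW: (Manipulate, SIG_LOW) → (Hold, rotate)  ← matches
try SIG_OK: (Manipulate, SIG_OK) → (Hold, beep)

SIG_LOW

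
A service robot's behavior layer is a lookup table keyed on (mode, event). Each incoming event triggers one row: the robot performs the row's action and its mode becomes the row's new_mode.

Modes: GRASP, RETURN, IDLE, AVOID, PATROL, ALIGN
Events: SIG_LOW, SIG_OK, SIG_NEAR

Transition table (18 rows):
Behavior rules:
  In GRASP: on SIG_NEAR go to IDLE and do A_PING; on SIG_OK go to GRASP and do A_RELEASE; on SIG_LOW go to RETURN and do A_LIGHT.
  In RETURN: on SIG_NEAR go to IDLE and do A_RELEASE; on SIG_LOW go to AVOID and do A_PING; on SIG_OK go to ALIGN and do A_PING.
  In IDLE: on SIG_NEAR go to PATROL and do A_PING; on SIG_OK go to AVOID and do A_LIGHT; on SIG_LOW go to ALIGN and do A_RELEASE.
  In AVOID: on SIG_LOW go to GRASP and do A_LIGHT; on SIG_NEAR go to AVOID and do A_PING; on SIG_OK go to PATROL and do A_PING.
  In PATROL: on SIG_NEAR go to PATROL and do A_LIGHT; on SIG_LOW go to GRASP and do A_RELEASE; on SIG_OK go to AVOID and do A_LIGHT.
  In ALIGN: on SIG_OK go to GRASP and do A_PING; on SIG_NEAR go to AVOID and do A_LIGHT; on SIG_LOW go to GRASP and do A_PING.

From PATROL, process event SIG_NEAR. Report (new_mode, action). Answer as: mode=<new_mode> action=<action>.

current mode = PATROL; filter table to that mode:
  (PATROL, SIG_NEAR) → (PATROL, A_LIGHT)  ← event matches
  (PATROL, SIG_LOW) → (GRASP, A_RELEASE)
  (PATROL, SIG_OK) → (AVOID, A_LIGHT)
event = SIG_NEAR selects (PATROL, A_LIGHT)

mode=PATROL action=A_LIGHT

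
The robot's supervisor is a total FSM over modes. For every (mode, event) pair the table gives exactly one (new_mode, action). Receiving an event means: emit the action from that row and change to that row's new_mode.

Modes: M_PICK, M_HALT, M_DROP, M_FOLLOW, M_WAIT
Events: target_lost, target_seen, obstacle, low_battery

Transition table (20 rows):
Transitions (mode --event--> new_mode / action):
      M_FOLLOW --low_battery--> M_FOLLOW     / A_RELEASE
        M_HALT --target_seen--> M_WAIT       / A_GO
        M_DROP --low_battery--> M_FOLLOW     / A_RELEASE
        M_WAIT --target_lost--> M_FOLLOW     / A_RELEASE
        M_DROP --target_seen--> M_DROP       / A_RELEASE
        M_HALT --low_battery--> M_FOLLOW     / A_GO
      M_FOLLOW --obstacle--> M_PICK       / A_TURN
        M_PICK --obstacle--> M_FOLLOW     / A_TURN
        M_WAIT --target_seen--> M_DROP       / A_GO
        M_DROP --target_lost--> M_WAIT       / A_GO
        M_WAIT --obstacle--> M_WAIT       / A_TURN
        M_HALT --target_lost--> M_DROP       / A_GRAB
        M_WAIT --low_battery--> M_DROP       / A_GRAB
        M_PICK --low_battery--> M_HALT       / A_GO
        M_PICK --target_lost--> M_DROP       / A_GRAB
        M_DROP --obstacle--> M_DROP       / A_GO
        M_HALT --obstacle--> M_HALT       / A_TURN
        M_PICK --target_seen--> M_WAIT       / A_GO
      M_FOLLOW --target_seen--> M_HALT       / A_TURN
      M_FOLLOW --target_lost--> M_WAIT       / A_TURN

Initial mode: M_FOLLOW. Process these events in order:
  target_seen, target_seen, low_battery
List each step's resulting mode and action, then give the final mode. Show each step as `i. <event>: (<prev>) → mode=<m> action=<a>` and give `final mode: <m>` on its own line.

1. target_seen: (M_FOLLOW) → mode=M_HALT action=A_TURN
2. target_seen: (M_HALT) → mode=M_WAIT action=A_GO
3. low_battery: (M_WAIT) → mode=M_DROP action=A_GRAB

final mode: M_DROP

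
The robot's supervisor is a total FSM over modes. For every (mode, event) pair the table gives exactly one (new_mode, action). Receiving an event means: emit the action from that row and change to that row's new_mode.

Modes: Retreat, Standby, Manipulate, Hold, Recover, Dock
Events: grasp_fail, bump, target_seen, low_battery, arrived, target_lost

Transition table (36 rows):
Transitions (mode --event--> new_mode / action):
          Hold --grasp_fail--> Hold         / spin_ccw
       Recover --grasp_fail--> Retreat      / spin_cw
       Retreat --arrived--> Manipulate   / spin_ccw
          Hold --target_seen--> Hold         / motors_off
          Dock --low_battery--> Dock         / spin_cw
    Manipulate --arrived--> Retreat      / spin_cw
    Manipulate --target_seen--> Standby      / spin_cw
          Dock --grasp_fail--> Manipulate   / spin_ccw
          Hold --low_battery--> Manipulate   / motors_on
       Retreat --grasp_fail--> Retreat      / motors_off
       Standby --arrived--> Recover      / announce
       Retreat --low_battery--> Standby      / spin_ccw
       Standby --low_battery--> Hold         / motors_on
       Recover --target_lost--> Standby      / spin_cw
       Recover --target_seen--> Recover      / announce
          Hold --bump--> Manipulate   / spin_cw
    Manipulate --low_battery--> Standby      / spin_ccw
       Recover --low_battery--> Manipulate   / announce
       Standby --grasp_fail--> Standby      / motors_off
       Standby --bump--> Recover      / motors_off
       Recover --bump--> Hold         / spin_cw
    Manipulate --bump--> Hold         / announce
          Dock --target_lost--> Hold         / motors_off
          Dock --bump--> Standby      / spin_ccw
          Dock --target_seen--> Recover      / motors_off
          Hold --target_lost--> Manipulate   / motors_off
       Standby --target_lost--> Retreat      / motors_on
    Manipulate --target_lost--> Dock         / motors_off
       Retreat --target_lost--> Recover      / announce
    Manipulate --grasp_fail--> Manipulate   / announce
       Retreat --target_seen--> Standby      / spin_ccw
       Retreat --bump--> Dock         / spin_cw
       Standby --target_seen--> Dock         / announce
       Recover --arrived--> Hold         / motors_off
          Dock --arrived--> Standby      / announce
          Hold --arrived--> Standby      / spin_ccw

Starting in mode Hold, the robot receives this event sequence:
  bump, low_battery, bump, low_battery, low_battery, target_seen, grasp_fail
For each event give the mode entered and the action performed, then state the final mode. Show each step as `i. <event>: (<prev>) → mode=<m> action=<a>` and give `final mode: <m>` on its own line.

final mode: Manipulate

1. bump: (Hold) → mode=Manipulate action=spin_cw
2. low_battery: (Manipulate) → mode=Standby action=spin_ccw
3. bump: (Standby) → mode=Recover action=motors_off
4. low_battery: (Recover) → mode=Manipulate action=announce
5. low_battery: (Manipulate) → mode=Standby action=spin_ccw
6. target_seen: (Standby) → mode=Dock action=announce
7. grasp_fail: (Dock) → mode=Manipulate action=spin_ccw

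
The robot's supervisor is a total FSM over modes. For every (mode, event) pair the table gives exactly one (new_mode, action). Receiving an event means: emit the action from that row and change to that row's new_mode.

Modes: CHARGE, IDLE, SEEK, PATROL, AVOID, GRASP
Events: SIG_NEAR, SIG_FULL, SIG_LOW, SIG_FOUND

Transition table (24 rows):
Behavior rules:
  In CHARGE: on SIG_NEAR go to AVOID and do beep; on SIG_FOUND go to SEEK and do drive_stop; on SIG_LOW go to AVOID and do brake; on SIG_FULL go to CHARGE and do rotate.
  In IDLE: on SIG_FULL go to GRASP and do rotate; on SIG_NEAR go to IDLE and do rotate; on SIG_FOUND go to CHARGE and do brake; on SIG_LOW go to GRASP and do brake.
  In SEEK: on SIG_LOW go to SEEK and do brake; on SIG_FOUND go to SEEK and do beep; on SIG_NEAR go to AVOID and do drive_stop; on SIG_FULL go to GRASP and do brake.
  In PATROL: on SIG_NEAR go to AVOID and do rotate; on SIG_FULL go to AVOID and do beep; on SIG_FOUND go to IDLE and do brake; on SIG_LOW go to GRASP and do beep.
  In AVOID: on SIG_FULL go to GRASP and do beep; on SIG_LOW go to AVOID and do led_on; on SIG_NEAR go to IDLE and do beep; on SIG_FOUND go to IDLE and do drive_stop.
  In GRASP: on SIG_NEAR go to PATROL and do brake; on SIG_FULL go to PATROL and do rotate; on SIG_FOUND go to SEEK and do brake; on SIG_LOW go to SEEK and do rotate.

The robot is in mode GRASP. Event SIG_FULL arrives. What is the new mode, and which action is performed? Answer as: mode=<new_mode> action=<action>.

current mode = GRASP; filter table to that mode:
  (GRASP, SIG_NEAR) → (PATROL, brake)
  (GRASP, SIG_FULL) → (PATROL, rotate)  ← event matches
  (GRASP, SIG_FOUND) → (SEEK, brake)
  (GRASP, SIG_LOW) → (SEEK, rotate)
event = SIG_FULL selects (PATROL, rotate)

mode=PATROL action=rotate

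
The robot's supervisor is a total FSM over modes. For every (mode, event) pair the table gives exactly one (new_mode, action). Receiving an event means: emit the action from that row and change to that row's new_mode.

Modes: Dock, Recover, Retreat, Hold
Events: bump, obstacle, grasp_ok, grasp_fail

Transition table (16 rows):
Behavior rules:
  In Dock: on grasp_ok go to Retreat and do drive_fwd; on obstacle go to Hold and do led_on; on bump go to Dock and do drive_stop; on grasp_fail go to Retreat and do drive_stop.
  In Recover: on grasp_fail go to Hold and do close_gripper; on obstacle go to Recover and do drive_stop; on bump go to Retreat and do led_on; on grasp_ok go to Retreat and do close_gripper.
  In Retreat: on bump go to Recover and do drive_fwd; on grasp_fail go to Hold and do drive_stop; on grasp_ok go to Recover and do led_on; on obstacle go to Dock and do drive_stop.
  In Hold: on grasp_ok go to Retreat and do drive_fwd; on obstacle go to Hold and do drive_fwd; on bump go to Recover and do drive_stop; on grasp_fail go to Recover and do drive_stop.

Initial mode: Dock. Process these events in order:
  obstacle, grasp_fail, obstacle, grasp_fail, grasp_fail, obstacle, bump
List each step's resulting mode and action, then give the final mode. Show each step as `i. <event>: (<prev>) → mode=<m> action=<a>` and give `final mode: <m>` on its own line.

final mode: Retreat

1. obstacle: (Dock) → mode=Hold action=led_on
2. grasp_fail: (Hold) → mode=Recover action=drive_stop
3. obstacle: (Recover) → mode=Recover action=drive_stop
4. grasp_fail: (Recover) → mode=Hold action=close_gripper
5. grasp_fail: (Hold) → mode=Recover action=drive_stop
6. obstacle: (Recover) → mode=Recover action=drive_stop
7. bump: (Recover) → mode=Retreat action=led_on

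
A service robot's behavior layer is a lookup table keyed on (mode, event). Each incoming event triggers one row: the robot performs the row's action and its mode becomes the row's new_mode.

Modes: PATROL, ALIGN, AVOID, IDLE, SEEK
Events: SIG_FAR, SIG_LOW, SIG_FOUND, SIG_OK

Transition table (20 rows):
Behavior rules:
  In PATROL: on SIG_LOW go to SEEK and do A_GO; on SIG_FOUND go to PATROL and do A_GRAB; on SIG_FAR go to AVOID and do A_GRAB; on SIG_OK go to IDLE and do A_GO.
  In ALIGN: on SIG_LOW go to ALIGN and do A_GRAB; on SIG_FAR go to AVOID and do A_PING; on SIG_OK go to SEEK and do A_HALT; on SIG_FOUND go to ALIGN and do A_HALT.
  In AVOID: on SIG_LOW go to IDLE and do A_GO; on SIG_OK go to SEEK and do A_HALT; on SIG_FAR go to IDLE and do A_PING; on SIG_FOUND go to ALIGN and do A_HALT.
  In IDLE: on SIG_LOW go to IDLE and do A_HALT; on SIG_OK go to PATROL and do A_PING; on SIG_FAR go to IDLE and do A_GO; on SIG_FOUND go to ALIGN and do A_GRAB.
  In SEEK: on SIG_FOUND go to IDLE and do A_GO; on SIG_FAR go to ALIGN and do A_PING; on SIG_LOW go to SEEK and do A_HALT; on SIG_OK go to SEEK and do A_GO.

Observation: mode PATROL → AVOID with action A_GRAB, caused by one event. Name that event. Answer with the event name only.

try SIG_FAR: (PATROL, SIG_FAR) → (AVOID, A_GRAB)  ← matches
try SIG_LOW: (PATROL, SIG_LOW) → (SEEK, A_GO)
try SIG_FOUND: (PATROL, SIG_FOUND) → (PATROL, A_GRAB)
try SIG_OK: (PATROL, SIG_OK) → (IDLE, A_GO)

SIG_FAR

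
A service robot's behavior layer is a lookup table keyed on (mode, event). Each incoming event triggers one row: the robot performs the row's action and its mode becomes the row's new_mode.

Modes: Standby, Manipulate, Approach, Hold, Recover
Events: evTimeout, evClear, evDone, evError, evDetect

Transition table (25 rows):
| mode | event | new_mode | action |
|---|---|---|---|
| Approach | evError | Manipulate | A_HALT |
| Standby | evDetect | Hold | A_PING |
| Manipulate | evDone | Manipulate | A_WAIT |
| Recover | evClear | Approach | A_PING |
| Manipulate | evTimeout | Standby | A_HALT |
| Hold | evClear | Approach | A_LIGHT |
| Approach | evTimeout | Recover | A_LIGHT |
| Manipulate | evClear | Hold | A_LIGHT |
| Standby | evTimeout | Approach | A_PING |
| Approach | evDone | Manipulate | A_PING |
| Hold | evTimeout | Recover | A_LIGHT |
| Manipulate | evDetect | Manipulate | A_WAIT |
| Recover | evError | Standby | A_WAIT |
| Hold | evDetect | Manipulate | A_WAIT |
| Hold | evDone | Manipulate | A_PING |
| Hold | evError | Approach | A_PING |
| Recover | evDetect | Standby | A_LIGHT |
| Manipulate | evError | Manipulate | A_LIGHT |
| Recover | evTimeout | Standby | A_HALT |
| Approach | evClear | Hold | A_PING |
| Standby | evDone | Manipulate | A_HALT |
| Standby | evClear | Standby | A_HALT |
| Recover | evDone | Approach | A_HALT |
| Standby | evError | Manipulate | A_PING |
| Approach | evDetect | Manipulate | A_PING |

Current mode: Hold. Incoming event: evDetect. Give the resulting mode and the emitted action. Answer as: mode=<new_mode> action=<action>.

current mode = Hold; filter table to that mode:
  (Hold, evClear) → (Approach, A_LIGHT)
  (Hold, evTimeout) → (Recover, A_LIGHT)
  (Hold, evDetect) → (Manipulate, A_WAIT)  ← event matches
  (Hold, evDone) → (Manipulate, A_PING)
  (Hold, evError) → (Approach, A_PING)
event = evDetect selects (Manipulate, A_WAIT)

mode=Manipulate action=A_WAIT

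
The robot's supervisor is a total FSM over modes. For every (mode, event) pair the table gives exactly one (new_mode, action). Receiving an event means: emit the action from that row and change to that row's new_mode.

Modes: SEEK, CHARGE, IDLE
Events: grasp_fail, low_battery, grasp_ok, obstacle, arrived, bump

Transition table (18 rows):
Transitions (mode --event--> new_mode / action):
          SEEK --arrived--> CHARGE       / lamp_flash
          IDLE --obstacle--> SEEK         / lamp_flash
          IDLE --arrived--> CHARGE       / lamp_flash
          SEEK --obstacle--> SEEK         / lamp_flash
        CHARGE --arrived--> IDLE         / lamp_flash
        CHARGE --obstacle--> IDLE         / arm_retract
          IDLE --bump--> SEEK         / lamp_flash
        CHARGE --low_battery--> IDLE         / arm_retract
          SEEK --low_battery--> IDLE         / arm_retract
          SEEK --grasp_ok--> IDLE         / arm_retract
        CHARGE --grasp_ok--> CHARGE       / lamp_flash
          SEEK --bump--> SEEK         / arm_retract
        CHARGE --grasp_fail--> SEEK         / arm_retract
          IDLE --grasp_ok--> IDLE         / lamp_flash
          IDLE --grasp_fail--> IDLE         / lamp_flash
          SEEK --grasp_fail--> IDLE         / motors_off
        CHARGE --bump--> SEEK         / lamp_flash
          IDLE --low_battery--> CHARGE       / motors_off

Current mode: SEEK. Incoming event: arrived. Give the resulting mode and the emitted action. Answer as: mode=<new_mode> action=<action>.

mode=CHARGE action=lamp_flash

current mode = SEEK; filter table to that mode:
  (SEEK, arrived) → (CHARGE, lamp_flash)  ← event matches
  (SEEK, obstacle) → (SEEK, lamp_flash)
  (SEEK, low_battery) → (IDLE, arm_retract)
  (SEEK, grasp_ok) → (IDLE, arm_retract)
  (SEEK, bump) → (SEEK, arm_retract)
  (SEEK, grasp_fail) → (IDLE, motors_off)
event = arrived selects (CHARGE, lamp_flash)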